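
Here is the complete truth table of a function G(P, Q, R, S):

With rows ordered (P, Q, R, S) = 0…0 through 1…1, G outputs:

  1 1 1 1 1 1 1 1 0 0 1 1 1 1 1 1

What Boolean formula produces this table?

G(P, Q, R, S) = NOT ((((P AND NOT Q) AND NOT R) AND NOT S) OR (((P AND NOT Q) AND NOT R) AND S))

The 0-rows are (1,0,0,0), (1,0,0,1). Take each as a conjunction (P·¬Q·¬R·¬S, P·¬Q·¬R·S), form their disjunction, and complement — that gives a formula that is 1 everywhere G is.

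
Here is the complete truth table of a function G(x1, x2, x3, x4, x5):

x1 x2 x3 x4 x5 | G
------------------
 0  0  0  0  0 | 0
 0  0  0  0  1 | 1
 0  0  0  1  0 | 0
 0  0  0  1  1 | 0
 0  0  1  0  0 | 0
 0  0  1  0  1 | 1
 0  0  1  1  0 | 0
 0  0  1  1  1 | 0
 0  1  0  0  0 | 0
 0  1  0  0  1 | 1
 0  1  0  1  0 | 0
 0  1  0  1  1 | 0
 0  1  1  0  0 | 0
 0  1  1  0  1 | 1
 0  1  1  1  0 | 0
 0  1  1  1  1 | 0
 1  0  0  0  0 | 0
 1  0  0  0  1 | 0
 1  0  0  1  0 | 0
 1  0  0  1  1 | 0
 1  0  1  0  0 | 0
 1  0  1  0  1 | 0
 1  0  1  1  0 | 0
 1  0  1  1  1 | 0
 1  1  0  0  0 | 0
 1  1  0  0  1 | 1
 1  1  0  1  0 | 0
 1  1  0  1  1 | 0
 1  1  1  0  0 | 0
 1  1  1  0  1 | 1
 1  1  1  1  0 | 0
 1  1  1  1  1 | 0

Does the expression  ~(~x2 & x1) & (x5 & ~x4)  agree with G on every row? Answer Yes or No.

Yes

Evaluate ~(~x2 & x1) & (x5 & ~x4) on each row and compare to G:
  x1=0, x2=0, x3=0, x4=0, x5=0: formula gives 0, G = 0 ✓
  x1=0, x2=0, x3=0, x4=0, x5=1: formula gives 1, G = 1 ✓
  x1=0, x2=0, x3=0, x4=1, x5=0: formula gives 0, G = 0 ✓
  x1=0, x2=0, x3=0, x4=1, x5=1: formula gives 0, G = 0 ✓
  … (the remaining 28 rows also agree.)
Every row agrees, so the formula is equivalent.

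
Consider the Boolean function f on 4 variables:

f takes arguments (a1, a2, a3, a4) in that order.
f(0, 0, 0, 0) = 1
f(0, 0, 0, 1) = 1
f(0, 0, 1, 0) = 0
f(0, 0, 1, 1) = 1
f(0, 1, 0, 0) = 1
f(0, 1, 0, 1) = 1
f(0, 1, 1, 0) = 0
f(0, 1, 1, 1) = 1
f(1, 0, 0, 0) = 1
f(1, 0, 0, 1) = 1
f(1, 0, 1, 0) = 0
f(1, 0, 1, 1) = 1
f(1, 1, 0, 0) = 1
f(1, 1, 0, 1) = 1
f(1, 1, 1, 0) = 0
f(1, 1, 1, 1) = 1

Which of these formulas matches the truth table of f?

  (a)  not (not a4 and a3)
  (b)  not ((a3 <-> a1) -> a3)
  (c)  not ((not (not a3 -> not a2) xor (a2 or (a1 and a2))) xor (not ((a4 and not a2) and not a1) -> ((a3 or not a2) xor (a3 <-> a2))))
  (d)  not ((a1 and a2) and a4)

(b): at (0,0,1,1) it gives 0, but f = 1 — eliminated.
(c): at (0,0,0,1) it gives 0, but f = 1 — eliminated.
(d): at (0,0,1,0) it gives 1, but f = 0 — eliminated.
(a) is the remaining candidate, and it agrees with f on all 16 inputs.

a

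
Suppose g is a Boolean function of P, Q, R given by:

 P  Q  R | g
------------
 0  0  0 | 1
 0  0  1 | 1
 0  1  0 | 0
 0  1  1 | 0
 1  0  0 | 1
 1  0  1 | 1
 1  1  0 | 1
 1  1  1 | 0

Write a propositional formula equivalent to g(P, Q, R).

g(P, Q, R) = ¬((((¬P ∧ Q) ∧ ¬R) ∨ ((¬P ∧ Q) ∧ R)) ∨ ((P ∧ Q) ∧ R))

The 0-rows are (0,1,0), (0,1,1), (1,1,1). Take each as a conjunction (¬P·Q·¬R, ¬P·Q·R, P·Q·R), form their disjunction, and complement — that gives a formula that is 1 everywhere g is.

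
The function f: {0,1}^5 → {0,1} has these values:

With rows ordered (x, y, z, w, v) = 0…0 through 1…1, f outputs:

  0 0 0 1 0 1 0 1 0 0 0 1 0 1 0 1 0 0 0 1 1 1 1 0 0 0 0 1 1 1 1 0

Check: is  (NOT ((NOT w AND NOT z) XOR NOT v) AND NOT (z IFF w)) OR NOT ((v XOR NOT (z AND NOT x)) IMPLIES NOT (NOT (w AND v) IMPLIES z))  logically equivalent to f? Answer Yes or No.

Test each input against both f and the formula:
  x=0, y=0, z=0, w=0, v=0: formula gives 0, f = 0 ✓
  x=0, y=0, z=0, w=0, v=1: formula gives 0, f = 0 ✓
  x=0, y=0, z=0, w=1, v=0: formula gives 0, f = 0 ✓
  x=0, y=0, z=0, w=1, v=1: formula gives 1, f = 1 ✓
  … (the remaining 28 rows also agree.)
Every row agrees, so the formula is equivalent.

Yes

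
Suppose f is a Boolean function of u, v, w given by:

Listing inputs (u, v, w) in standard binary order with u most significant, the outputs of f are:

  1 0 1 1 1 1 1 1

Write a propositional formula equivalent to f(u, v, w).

f(u, v, w) = not ((not u and not v) and w)

Only row (0,0,1) gives 0. So f is 1 everywhere except there — the complement of the minterm ¬u·¬v·w.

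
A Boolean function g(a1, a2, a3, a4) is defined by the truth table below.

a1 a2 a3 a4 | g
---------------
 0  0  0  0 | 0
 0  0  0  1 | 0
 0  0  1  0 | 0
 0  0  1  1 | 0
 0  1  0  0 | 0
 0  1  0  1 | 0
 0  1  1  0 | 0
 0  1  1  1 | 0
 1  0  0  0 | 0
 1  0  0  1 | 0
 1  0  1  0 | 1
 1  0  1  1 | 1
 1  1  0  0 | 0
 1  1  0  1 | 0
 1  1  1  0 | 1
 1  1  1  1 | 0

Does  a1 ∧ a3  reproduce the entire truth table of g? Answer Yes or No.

Test each input against both g and the formula:
  a1=0, a2=0, a3=0, a4=0: formula gives 0, g = 0 ✓
  a1=0, a2=0, a3=0, a4=1: formula gives 0, g = 0 ✓
  a1=0, a2=0, a3=1, a4=0: formula gives 0, g = 0 ✓
  a1=0, a2=0, a3=1, a4=1: formula gives 0, g = 0 ✓
  …
  a1=1, a2=1, a3=1, a4=1: formula gives 1, but g = 0 ✗
A single disagreement suffices: at (1,1,1,1) they differ, so the formula does not compute g.

No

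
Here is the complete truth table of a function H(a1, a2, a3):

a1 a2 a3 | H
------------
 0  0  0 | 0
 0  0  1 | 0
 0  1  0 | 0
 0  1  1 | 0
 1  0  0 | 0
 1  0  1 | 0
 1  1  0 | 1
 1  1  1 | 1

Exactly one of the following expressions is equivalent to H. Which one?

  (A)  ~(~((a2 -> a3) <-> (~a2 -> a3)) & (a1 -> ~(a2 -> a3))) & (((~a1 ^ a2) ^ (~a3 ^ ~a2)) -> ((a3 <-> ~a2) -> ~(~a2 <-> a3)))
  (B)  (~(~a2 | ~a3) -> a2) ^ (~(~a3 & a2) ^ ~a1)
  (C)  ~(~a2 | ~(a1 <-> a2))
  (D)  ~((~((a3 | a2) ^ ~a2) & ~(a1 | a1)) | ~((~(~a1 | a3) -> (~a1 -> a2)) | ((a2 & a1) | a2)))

(A) fails at (0,0,1): the formula yields 1, H is 0.
(B) fails at (0,0,0): the formula yields 1, H is 0.
(D) fails at (0,0,0): the formula yields 1, H is 0.
Only (C) survives; checking it on all 8 rows confirms it matches H.

C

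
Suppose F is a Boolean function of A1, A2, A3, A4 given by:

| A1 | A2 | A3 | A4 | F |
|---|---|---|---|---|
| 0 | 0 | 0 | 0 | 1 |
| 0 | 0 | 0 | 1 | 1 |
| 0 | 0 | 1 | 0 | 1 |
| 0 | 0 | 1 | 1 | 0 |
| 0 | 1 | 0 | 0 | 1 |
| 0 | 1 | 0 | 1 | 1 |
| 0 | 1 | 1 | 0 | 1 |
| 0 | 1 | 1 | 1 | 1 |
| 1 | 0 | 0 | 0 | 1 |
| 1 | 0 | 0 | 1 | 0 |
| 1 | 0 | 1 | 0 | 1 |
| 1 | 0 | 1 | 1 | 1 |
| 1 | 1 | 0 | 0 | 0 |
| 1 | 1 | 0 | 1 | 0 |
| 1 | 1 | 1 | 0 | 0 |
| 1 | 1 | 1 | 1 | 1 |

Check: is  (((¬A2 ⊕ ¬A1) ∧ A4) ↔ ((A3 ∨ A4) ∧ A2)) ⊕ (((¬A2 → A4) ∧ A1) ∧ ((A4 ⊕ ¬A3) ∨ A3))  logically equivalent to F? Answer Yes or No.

No

Check the formula against F row by row:
  A1=0, A2=0, A3=0, A4=0: formula gives 1, F = 1 ✓
  A1=0, A2=0, A3=0, A4=1: formula gives 1, F = 1 ✓
  A1=0, A2=0, A3=1, A4=0: formula gives 1, F = 1 ✓
  A1=0, A2=0, A3=1, A4=1: formula gives 1, but F = 0 ✗
Since they disagree at (0,0,1,1), the expression is not a correct formula for F.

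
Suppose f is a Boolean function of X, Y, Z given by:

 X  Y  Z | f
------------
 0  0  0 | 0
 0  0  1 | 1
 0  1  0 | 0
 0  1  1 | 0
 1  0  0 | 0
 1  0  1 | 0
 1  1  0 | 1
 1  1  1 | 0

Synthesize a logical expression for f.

The 1-rows are (0,0,1), (1,1,0). Each contributes one minterm — ¬X·¬Y·Z; X·Y·¬Z — and their disjunction is a sum-of-products form of f.

f(X, Y, Z) = ((NOT X AND NOT Y) AND Z) OR ((X AND Y) AND NOT Z)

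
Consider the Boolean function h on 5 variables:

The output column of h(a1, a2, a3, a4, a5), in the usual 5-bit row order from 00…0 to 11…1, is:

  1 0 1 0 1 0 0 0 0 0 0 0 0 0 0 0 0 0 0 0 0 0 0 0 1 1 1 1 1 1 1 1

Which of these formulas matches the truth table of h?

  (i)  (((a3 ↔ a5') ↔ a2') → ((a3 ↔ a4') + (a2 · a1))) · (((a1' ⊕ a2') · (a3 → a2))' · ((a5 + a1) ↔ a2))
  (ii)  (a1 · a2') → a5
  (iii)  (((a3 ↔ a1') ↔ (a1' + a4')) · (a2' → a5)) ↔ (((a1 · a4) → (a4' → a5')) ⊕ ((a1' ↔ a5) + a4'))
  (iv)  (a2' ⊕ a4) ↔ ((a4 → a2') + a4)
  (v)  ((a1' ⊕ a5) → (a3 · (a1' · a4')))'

i

(ii): at (0,0,0,0,1) it gives 1, but h = 0 — eliminated.
(iii): at (0,0,0,0,1) it gives 1, but h = 0 — eliminated.
(iv): at (0,0,0,0,1) it gives 1, but h = 0 — eliminated.
(v): at (0,0,1,0,0) it gives 0, but h = 1 — eliminated.
(i) is the remaining candidate, and it agrees with h on all 32 inputs.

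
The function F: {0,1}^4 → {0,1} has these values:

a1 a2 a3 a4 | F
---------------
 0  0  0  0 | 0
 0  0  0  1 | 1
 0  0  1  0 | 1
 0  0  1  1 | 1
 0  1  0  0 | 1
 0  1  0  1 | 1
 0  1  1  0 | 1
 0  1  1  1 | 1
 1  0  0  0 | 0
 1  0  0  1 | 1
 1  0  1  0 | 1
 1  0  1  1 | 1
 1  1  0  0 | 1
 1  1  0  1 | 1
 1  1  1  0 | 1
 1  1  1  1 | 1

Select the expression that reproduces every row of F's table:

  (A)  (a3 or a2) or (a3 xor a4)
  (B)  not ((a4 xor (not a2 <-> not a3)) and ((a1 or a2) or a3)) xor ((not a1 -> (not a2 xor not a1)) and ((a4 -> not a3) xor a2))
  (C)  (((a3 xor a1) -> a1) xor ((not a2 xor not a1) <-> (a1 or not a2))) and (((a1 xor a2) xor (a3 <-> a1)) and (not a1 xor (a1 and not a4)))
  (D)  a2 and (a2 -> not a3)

(B) fails at (0,0,0,0): the formula yields 1, F is 0.
(C) fails at (0,0,0,0): the formula yields 1, F is 0.
(D) fails at (0,0,0,1): the formula yields 0, F is 1.
Only (A) survives; checking it on all 16 rows confirms it matches F.

A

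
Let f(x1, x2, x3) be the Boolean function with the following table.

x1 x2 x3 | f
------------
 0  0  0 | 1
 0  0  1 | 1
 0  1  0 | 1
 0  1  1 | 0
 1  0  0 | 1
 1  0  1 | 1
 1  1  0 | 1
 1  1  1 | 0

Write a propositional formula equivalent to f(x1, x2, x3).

f(x1, x2, x3) = NOT (((NOT x1 AND x2) AND x3) OR ((x1 AND x2) AND x3))

There are just 2 zero rows: (0,1,1), (1,1,1). Their minterms are ¬x1·x2·x3, x1·x2·x3; the OR of those covers precisely the 0-outputs, and negating it yields f.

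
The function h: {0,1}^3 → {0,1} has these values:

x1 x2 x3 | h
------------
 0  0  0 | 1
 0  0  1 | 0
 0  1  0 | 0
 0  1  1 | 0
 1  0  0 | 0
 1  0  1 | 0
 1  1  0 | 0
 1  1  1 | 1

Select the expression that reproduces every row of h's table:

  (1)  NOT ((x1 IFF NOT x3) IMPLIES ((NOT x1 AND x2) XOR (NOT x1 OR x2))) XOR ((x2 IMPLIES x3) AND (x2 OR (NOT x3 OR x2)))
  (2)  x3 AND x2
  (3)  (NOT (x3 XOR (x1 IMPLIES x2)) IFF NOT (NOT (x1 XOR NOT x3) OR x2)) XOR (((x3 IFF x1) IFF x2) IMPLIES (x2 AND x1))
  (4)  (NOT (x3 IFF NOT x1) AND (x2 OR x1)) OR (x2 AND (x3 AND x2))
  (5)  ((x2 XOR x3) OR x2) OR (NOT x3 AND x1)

(2): at (0,0,0) it gives 0, but h = 1 — eliminated.
(3): at (0,1,0) it gives 1, but h = 0 — eliminated.
(4): at (0,0,0) it gives 0, but h = 1 — eliminated.
(5): at (0,0,0) it gives 0, but h = 1 — eliminated.
That leaves (1). Evaluating it on every row reproduces the table of h exactly.

1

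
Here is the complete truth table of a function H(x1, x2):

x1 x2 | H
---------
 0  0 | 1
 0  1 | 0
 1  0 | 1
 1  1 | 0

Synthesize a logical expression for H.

Collect the rows where H=1 — (0,0), (1,0) — and write one minterm per row: ¬x1·¬x2, x1·¬x2. Their union (logical OR) reproduces the table exactly.

H(x1, x2) = (NOT x1 AND NOT x2) OR (x1 AND NOT x2)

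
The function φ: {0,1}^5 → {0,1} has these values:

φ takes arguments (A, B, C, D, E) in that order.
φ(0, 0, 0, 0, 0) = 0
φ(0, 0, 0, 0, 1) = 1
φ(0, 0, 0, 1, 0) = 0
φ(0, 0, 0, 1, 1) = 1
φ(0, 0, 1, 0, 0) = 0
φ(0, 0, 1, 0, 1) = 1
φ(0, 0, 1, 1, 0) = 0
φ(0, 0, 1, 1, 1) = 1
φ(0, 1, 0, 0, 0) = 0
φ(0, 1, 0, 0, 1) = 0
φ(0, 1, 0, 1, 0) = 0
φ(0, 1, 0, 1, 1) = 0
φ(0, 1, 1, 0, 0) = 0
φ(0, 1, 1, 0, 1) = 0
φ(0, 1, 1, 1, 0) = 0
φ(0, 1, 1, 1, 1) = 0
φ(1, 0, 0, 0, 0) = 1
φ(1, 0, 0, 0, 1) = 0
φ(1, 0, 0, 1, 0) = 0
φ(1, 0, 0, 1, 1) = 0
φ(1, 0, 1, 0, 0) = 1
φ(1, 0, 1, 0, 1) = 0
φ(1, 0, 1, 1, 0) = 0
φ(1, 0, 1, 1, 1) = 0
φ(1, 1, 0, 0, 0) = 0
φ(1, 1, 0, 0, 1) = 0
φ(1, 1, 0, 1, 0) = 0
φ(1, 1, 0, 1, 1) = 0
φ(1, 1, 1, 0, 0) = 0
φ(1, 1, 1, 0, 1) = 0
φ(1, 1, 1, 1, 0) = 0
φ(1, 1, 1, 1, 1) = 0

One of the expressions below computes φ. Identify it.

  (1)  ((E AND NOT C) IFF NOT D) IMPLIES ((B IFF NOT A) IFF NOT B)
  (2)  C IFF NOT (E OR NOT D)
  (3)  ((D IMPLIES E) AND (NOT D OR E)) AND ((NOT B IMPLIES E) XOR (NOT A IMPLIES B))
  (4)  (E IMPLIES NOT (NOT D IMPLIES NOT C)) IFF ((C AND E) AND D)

3

(1) disagrees with φ on (0,0,0,0,0) (formula → 1, table → 0); rule it out.
(2) disagrees with φ on (0,0,0,0,0) (formula → 1, table → 0); rule it out.
(4) disagrees with φ on (0,0,1,0,1) (formula → 0, table → 1); rule it out.
Only (3) survives; checking it on all 32 rows confirms it matches φ.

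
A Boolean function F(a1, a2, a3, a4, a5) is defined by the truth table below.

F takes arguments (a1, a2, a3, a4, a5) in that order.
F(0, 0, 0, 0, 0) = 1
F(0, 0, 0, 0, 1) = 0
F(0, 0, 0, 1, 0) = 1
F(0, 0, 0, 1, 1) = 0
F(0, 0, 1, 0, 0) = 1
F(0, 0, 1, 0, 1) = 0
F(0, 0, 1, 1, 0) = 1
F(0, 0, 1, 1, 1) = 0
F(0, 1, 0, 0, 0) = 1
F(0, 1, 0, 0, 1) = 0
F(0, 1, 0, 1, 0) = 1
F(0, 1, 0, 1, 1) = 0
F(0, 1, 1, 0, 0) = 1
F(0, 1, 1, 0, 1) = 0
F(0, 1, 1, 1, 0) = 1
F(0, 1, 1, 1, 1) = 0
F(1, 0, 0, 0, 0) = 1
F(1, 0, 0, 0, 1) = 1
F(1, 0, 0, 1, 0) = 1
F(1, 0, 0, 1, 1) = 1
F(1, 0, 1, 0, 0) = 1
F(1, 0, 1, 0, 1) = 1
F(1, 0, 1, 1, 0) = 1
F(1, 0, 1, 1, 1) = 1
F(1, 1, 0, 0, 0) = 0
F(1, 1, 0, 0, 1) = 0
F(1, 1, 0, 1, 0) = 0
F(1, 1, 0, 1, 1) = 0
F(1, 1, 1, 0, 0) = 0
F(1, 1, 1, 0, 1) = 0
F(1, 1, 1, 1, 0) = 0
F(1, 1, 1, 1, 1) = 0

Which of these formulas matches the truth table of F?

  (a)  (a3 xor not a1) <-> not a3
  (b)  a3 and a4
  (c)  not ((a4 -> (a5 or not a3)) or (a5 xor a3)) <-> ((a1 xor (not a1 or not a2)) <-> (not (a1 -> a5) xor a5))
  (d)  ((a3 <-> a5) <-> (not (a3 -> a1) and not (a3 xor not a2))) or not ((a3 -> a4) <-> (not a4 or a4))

c

(a) disagrees with F on (0,0,0,0,1) (formula → 1, table → 0); rule it out.
(b) disagrees with F on (0,0,0,0,0) (formula → 0, table → 1); rule it out.
(d) disagrees with F on (0,0,0,0,0) (formula → 0, table → 1); rule it out.
That leaves (c). Evaluating it on every row reproduces the table of F exactly.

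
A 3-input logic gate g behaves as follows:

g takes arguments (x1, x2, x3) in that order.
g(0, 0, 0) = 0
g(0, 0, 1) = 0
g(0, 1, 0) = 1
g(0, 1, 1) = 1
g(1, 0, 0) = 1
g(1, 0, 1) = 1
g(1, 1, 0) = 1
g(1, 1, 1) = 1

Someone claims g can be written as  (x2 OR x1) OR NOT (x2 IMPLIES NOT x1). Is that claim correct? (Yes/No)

Evaluate (x2 OR x1) OR NOT (x2 IMPLIES NOT x1) on each row and compare to g:
  x1=0, x2=0, x3=0: formula gives 0, g = 0 ✓
  x1=0, x2=0, x3=1: formula gives 0, g = 0 ✓
  x1=0, x2=1, x3=0: formula gives 1, g = 1 ✓
  x1=0, x2=1, x3=1: formula gives 1, g = 1 ✓
  x1=1, x2=0, x3=0: formula gives 1, g = 1 ✓
  … (the remaining 3 rows also agree.)
All 8 rows match — the expression computes g exactly.

Yes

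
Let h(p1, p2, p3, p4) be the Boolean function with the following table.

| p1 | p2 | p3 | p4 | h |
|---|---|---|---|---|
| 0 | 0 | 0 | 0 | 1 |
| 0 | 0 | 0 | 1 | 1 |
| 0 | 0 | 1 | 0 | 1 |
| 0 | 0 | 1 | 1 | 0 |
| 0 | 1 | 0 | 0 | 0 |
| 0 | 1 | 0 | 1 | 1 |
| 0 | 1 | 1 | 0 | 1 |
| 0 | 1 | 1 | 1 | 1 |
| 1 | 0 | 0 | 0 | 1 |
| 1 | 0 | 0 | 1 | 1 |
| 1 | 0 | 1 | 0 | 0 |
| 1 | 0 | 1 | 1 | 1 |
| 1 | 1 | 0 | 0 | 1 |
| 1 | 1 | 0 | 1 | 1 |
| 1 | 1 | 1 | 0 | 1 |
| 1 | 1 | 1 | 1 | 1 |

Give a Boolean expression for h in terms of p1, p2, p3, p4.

h(p1, p2, p3, p4) = ¬(((((¬p1 ∧ ¬p2) ∧ p3) ∧ p4) ∨ (((¬p1 ∧ p2) ∧ ¬p3) ∧ ¬p4)) ∨ (((p1 ∧ ¬p2) ∧ p3) ∧ ¬p4))

There are just 3 zero rows: (0,0,1,1), (0,1,0,0), (1,0,1,0). Their minterms are ¬p1·¬p2·p3·p4, ¬p1·p2·¬p3·¬p4, p1·¬p2·p3·¬p4; the OR of those covers precisely the 0-outputs, and negating it yields h.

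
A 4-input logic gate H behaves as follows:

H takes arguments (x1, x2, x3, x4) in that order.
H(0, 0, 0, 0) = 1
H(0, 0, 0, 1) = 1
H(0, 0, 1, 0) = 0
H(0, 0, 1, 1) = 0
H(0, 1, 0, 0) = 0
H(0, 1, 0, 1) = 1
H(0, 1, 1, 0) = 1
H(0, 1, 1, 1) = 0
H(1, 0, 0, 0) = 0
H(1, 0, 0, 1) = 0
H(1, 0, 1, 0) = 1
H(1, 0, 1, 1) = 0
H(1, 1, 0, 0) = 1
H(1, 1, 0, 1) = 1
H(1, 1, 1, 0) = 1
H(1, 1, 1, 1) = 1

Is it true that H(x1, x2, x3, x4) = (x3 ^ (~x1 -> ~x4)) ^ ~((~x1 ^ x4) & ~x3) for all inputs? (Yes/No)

Test each input against both H and the formula:
  x1=0, x2=0, x3=0, x4=0: formula gives 1, H = 1 ✓
  x1=0, x2=0, x3=0, x4=1: formula gives 1, H = 1 ✓
  x1=0, x2=0, x3=1, x4=0: formula gives 1, but H = 0 ✗
A single disagreement suffices: at (0,0,1,0) they differ, so the formula does not compute H.

No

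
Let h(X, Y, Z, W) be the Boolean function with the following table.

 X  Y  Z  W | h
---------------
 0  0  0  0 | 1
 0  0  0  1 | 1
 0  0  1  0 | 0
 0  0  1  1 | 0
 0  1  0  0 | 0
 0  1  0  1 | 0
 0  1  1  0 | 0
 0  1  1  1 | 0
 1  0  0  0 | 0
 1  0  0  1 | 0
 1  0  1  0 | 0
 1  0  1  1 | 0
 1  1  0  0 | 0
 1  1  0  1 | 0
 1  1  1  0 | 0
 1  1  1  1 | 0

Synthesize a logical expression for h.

h=1 on 2 inputs: (0,0,0,0), (0,0,0,1). Reading each as a conjunction of literals (¬X·¬Y·¬Z·¬W, ¬X·¬Y·¬Z·W) and taking the OR gives the canonical DNF.

h(X, Y, Z, W) = (((NOT X AND NOT Y) AND NOT Z) AND NOT W) OR (((NOT X AND NOT Y) AND NOT Z) AND W)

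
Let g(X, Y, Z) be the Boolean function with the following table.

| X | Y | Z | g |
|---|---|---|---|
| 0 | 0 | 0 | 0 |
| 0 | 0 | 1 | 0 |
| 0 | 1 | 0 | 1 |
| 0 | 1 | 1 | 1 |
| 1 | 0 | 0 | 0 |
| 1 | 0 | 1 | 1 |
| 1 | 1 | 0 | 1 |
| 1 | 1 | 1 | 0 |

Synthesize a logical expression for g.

g=1 on 4 inputs: (0,1,0), (0,1,1), (1,0,1), (1,1,0). Reading each as a conjunction of literals (¬X·Y·¬Z, ¬X·Y·Z, X·¬Y·Z, X·Y·¬Z) and taking the OR gives the canonical DNF.

g(X, Y, Z) = ((((¬X ∧ Y) ∧ ¬Z) ∨ ((¬X ∧ Y) ∧ Z)) ∨ ((X ∧ ¬Y) ∧ Z)) ∨ ((X ∧ Y) ∧ ¬Z)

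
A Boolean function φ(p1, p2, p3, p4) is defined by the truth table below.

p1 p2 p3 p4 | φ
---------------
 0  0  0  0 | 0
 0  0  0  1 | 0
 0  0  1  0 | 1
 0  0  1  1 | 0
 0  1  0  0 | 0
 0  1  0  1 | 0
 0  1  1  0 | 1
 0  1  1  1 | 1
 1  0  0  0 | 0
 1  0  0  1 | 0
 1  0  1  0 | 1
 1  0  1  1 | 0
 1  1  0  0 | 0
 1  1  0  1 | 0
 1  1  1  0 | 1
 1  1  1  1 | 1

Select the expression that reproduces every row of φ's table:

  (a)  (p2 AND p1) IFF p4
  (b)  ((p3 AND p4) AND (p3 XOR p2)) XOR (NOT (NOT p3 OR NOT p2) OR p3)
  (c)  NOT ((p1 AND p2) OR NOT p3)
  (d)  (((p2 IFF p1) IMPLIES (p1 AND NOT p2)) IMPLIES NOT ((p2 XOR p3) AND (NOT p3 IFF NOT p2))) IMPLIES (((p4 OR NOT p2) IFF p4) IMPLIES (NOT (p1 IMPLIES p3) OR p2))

b

(a) disagrees with φ on (0,0,0,0) (formula → 1, table → 0); rule it out.
(c) disagrees with φ on (0,0,1,1) (formula → 1, table → 0); rule it out.
(d) disagrees with φ on (0,0,0,0) (formula → 1, table → 0); rule it out.
Only (b) survives; checking it on all 16 rows confirms it matches φ.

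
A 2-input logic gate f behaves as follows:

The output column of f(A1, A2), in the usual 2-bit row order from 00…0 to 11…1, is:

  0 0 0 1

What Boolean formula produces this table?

f is 1 on exactly one input, (1,1), whose minterm is A1·A2. So f is just that conjunction.

f(A1, A2) = A1 AND A2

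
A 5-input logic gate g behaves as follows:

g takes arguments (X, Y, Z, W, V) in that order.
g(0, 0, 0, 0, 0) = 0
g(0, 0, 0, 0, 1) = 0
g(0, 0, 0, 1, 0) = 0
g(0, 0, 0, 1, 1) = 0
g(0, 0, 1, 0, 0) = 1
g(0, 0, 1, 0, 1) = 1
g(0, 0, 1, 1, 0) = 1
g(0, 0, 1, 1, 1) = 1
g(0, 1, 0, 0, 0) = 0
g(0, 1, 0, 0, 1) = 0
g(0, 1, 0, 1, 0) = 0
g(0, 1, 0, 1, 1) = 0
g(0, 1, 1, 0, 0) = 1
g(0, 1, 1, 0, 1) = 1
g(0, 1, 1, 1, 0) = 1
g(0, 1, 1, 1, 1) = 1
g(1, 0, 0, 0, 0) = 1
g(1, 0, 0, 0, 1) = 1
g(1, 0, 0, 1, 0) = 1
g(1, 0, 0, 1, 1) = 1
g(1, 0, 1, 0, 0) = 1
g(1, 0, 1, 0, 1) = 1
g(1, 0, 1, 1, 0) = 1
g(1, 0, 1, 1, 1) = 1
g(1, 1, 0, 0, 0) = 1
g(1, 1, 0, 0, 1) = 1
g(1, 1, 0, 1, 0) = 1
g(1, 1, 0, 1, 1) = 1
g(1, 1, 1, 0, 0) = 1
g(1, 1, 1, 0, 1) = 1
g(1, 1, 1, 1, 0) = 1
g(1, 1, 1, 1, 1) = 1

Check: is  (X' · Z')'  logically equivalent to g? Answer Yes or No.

Evaluate (X' · Z')' on each row and compare to g:
  X=0, Y=0, Z=0, W=0, V=0: formula gives 0, g = 0 ✓
  X=0, Y=0, Z=0, W=0, V=1: formula gives 0, g = 0 ✓
  X=0, Y=0, Z=0, W=1, V=0: formula gives 0, g = 0 ✓
  X=0, Y=0, Z=0, W=1, V=1: formula gives 0, g = 0 ✓
  … (the remaining 28 rows also agree.)
No disagreement on any input; they are logically equivalent.

Yes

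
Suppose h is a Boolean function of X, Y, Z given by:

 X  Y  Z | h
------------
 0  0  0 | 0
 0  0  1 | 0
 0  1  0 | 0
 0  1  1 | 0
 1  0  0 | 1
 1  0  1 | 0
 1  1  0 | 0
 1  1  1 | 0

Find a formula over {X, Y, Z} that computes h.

h(X, Y, Z) = (X and not Y) and not Z

h is 1 on exactly one input, (1,0,0), whose minterm is X·¬Y·¬Z. So h is just that conjunction.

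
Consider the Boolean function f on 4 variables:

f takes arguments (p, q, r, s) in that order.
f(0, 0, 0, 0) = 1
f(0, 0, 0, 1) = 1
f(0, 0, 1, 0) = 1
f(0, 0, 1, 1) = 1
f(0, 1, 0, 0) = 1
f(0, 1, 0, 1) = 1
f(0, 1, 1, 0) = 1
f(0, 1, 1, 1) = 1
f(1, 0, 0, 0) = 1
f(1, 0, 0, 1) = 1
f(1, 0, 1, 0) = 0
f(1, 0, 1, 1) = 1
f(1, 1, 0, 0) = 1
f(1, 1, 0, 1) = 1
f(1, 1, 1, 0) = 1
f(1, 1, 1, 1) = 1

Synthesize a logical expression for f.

f(p, q, r, s) = (((p · q') · r) · s')'

f is 0 on exactly one input, (1,0,1,0), whose minterm is p·¬q·r·¬s. So f is the negation of that single conjunction.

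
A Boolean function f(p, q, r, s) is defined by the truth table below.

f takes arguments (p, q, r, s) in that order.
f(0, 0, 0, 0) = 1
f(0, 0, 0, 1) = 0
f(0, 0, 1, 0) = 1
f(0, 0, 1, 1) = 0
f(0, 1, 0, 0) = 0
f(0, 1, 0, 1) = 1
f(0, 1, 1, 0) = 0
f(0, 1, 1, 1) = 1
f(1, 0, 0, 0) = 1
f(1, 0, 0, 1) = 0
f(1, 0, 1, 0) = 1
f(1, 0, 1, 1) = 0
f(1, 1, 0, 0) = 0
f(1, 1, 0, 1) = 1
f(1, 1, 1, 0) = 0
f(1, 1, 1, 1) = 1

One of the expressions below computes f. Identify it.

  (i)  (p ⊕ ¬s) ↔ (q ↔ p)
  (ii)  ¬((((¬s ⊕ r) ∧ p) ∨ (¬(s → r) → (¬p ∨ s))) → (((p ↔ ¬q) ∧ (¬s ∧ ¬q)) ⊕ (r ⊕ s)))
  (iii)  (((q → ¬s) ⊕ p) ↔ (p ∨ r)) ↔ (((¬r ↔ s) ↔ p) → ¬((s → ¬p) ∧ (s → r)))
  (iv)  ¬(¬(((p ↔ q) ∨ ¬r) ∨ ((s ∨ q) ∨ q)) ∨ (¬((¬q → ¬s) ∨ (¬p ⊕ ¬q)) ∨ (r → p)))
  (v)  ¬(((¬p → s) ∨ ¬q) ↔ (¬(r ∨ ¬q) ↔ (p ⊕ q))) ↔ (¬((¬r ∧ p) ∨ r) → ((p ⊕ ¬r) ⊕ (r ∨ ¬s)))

(ii) disagrees with f on (0,0,1,0) (formula → 0, table → 1); rule it out.
(iii) disagrees with f on (0,1,0,0) (formula → 1, table → 0); rule it out.
(iv) disagrees with f on (0,0,0,0) (formula → 0, table → 1); rule it out.
(v) disagrees with f on (0,0,1,0) (formula → 0, table → 1); rule it out.
(i) is the remaining candidate, and it agrees with f on all 16 inputs.

i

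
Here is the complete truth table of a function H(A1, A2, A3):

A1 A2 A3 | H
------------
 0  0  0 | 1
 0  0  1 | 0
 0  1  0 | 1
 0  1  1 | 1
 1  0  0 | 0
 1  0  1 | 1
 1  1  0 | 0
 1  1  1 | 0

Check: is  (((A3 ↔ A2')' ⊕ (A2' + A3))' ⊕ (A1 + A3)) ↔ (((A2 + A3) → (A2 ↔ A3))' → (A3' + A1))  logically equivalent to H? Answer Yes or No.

Test each input against both H and the formula:
  A1=0, A2=0, A3=0: formula gives 1, H = 1 ✓
  A1=0, A2=0, A3=1: formula gives 0, H = 0 ✓
  A1=0, A2=1, A3=0: formula gives 1, H = 1 ✓
  A1=0, A2=1, A3=1: formula gives 0, but H = 1 ✗
A single disagreement suffices: at (0,1,1) they differ, so the formula does not compute H.

No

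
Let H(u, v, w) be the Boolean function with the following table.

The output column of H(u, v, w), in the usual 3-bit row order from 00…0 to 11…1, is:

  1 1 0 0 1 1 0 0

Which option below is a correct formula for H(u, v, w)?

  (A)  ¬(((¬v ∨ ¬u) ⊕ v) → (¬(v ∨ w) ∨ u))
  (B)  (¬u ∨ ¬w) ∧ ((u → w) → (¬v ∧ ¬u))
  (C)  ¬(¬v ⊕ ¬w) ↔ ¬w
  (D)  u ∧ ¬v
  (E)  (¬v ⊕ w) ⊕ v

C

(A) fails at (0,0,0): the formula yields 0, H is 1.
(B) fails at (1,0,1): the formula yields 0, H is 1.
(D) fails at (0,0,0): the formula yields 0, H is 1.
(E) fails at (0,0,1): the formula yields 0, H is 1.
That leaves (C). Evaluating it on every row reproduces the table of H exactly.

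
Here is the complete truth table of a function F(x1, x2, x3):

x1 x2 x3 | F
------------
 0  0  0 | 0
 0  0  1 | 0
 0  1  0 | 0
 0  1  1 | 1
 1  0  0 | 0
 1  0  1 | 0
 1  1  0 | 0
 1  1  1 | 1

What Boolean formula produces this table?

The 1-rows are (0,1,1), (1,1,1). Each contributes one minterm — ¬x1·x2·x3; x1·x2·x3 — and their disjunction is a sum-of-products form of F.

F(x1, x2, x3) = ((¬x1 ∧ x2) ∧ x3) ∨ ((x1 ∧ x2) ∧ x3)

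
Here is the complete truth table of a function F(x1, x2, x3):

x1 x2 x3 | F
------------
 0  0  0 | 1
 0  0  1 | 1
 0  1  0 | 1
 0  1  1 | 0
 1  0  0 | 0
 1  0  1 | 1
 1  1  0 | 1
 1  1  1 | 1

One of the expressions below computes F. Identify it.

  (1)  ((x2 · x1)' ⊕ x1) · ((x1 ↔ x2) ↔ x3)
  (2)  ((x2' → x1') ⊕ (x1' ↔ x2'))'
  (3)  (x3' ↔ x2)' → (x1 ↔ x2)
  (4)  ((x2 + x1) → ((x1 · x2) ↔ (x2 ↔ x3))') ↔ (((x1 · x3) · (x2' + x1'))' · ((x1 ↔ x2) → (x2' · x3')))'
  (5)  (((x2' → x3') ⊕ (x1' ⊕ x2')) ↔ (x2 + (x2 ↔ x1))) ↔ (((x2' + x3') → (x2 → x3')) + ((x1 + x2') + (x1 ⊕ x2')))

3

(1) fails at (0,0,0): the formula yields 0, F is 1.
(2) fails at (0,1,0): the formula yields 0, F is 1.
(4) fails at (0,0,0): the formula yields 0, F is 1.
(5) fails at (0,0,1): the formula yields 0, F is 1.
That leaves (3). Evaluating it on every row reproduces the table of F exactly.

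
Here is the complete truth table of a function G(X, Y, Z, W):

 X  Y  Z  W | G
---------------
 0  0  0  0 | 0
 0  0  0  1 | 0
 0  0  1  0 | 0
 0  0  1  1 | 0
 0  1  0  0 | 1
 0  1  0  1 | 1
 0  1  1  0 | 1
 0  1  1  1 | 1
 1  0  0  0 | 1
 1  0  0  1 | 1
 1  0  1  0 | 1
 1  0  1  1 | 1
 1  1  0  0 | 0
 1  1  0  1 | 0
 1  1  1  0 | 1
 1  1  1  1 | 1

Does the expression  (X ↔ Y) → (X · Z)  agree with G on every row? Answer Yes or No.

Test each input against both G and the formula:
  X=0, Y=0, Z=0, W=0: formula gives 0, G = 0 ✓
  X=0, Y=0, Z=0, W=1: formula gives 0, G = 0 ✓
  X=0, Y=0, Z=1, W=0: formula gives 0, G = 0 ✓
  X=0, Y=0, Z=1, W=1: formula gives 0, G = 0 ✓
  … (the remaining 12 rows also agree.)
Every row agrees, so the formula is equivalent.

Yes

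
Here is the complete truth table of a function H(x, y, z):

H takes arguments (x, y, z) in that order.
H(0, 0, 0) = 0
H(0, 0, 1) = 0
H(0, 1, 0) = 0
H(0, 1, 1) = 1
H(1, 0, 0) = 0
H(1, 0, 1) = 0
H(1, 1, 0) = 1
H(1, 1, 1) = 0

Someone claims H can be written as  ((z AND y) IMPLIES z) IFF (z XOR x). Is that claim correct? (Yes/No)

Check the formula against H row by row:
  x=0, y=0, z=0: formula gives 0, H = 0 ✓
  x=0, y=0, z=1: formula gives 1, but H = 0 ✗
Row (0,0,1) is a counterexample, so the formula is not equivalent to H.

No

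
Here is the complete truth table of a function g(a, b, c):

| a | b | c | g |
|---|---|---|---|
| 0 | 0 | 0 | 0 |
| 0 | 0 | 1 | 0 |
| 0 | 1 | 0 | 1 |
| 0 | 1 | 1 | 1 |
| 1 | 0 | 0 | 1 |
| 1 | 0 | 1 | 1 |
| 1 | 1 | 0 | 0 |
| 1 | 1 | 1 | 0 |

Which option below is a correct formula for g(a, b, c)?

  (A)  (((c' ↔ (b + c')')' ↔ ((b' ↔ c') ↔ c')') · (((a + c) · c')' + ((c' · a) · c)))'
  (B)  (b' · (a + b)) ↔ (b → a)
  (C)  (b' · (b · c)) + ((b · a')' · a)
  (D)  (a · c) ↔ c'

B

(A) fails at (0,0,0): the formula yields 1, g is 0.
(C) fails at (0,1,0): the formula yields 0, g is 1.
(D) fails at (0,0,1): the formula yields 1, g is 0.
Only (B) survives; checking it on all 8 rows confirms it matches g.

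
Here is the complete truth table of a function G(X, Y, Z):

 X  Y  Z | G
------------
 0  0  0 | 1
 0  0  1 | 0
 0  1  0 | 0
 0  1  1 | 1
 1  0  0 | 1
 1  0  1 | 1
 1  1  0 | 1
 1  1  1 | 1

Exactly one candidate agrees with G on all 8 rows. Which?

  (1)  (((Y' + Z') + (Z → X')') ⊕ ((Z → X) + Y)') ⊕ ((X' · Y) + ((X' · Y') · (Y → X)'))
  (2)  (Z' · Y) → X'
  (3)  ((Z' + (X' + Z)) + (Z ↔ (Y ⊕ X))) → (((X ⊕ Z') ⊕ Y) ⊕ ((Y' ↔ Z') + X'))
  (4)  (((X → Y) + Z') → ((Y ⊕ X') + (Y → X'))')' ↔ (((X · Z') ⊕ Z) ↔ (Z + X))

(2) disagrees with G on (0,0,1) (formula → 1, table → 0); rule it out.
(3) disagrees with G on (0,0,0) (formula → 0, table → 1); rule it out.
(4) disagrees with G on (0,0,1) (formula → 1, table → 0); rule it out.
(1) is the remaining candidate, and it agrees with G on all 8 inputs.

1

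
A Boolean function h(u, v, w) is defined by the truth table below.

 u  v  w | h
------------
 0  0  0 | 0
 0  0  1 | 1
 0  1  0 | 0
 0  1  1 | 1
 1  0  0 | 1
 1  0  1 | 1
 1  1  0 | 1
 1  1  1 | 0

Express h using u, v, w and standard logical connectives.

The 0-rows are (0,0,0), (0,1,0), (1,1,1). Take each as a conjunction (¬u·¬v·¬w, ¬u·v·¬w, u·v·w), form their disjunction, and complement — that gives a formula that is 1 everywhere h is.

h(u, v, w) = NOT ((((NOT u AND NOT v) AND NOT w) OR ((NOT u AND v) AND NOT w)) OR ((u AND v) AND w))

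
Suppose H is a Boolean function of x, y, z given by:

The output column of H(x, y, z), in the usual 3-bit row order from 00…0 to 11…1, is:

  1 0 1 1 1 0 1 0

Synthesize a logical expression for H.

H(x, y, z) = NOT ((((NOT x AND NOT y) AND z) OR ((x AND NOT y) AND z)) OR ((x AND y) AND z))

The 0-rows are (0,0,1), (1,0,1), (1,1,1). Take each as a conjunction (¬x·¬y·z, x·¬y·z, x·y·z), form their disjunction, and complement — that gives a formula that is 1 everywhere H is.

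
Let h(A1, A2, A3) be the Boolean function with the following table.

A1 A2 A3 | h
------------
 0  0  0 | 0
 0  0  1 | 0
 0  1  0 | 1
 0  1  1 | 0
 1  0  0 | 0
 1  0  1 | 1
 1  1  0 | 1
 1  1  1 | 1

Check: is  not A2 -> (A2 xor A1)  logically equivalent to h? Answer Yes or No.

Test each input against both h and the formula:
  A1=0, A2=0, A3=0: formula gives 0, h = 0 ✓
  A1=0, A2=0, A3=1: formula gives 0, h = 0 ✓
  A1=0, A2=1, A3=0: formula gives 1, h = 1 ✓
  A1=0, A2=1, A3=1: formula gives 1, but h = 0 ✗
A single disagreement suffices: at (0,1,1) they differ, so the formula does not compute h.

No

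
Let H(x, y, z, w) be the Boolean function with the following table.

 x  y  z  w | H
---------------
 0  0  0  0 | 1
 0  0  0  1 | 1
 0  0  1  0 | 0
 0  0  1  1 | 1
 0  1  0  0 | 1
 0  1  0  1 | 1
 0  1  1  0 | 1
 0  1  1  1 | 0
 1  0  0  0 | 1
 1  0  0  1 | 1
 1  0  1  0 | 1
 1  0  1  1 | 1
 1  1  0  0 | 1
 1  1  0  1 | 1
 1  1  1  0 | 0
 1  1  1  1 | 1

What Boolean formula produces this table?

H is 0 on only 3 rows — (0,0,1,0), (0,1,1,1), (1,1,1,0). Writing each as a minterm (¬x·¬y·z·¬w, ¬x·y·z·w, x·y·z·¬w) and OR-ing them characterizes exactly where H=0, so H is the negation of that disjunction.

H(x, y, z, w) = ~(((((~x & ~y) & z) & ~w) | (((~x & y) & z) & w)) | (((x & y) & z) & ~w))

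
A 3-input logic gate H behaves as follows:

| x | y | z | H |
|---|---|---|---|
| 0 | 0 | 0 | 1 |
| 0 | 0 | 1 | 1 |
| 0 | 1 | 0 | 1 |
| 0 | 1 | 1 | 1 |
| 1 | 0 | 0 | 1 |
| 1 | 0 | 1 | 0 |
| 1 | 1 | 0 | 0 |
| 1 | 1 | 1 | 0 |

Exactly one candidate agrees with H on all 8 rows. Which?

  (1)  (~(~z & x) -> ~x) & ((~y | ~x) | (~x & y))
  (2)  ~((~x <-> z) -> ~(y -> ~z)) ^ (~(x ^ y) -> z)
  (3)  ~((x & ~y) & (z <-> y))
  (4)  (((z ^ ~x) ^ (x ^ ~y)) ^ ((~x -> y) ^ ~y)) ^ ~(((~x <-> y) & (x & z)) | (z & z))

1

(2): at (0,0,0) it gives 0, but H = 1 — eliminated.
(3): at (1,0,0) it gives 0, but H = 1 — eliminated.
(4): at (0,0,0) it gives 0, but H = 1 — eliminated.
That leaves (1). Evaluating it on every row reproduces the table of H exactly.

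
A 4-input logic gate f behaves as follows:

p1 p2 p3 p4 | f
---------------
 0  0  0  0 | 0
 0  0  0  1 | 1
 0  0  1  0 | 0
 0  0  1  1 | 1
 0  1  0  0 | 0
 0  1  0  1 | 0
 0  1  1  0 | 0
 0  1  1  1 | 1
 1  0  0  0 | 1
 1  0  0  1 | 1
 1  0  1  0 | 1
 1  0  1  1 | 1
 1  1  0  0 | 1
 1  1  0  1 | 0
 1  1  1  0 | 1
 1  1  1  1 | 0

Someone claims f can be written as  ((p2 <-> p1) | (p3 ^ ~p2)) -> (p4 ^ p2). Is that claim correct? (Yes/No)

No

Check the formula against f row by row:
  p1=0, p2=0, p3=0, p4=0: formula gives 0, f = 0 ✓
  p1=0, p2=0, p3=0, p4=1: formula gives 1, f = 1 ✓
  p1=0, p2=0, p3=1, p4=0: formula gives 0, f = 0 ✓
  p1=0, p2=0, p3=1, p4=1: formula gives 1, f = 1 ✓
  p1=0, p2=1, p3=0, p4=0: formula gives 1, but f = 0 ✗
Row (0,1,0,0) is a counterexample, so the formula is not equivalent to f.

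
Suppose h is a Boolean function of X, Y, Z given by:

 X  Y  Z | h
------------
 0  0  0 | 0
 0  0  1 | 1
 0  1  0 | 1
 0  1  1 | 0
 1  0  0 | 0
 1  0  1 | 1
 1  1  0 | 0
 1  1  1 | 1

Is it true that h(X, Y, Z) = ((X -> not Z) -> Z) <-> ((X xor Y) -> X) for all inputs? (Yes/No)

Yes

Evaluate ((X -> not Z) -> Z) <-> ((X xor Y) -> X) on each row and compare to h:
  X=0, Y=0, Z=0: formula gives 0, h = 0 ✓
  X=0, Y=0, Z=1: formula gives 1, h = 1 ✓
  X=0, Y=1, Z=0: formula gives 1, h = 1 ✓
  X=0, Y=1, Z=1: formula gives 0, h = 0 ✓
  X=1, Y=0, Z=0: formula gives 0, h = 0 ✓
  …and likewise for the remaining 3 rows.
Every row agrees, so the formula is equivalent.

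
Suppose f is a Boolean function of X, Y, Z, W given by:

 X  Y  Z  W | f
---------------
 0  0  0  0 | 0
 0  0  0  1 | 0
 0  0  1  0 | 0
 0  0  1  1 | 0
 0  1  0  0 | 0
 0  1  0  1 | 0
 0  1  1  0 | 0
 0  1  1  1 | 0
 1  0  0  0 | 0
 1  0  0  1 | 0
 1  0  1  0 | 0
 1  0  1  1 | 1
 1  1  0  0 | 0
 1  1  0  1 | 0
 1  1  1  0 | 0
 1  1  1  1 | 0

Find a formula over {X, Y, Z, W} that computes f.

f(X, Y, Z, W) = ((X ∧ ¬Y) ∧ Z) ∧ W

f is 1 on exactly one input, (1,0,1,1), whose minterm is X·¬Y·Z·W. So f is just that conjunction.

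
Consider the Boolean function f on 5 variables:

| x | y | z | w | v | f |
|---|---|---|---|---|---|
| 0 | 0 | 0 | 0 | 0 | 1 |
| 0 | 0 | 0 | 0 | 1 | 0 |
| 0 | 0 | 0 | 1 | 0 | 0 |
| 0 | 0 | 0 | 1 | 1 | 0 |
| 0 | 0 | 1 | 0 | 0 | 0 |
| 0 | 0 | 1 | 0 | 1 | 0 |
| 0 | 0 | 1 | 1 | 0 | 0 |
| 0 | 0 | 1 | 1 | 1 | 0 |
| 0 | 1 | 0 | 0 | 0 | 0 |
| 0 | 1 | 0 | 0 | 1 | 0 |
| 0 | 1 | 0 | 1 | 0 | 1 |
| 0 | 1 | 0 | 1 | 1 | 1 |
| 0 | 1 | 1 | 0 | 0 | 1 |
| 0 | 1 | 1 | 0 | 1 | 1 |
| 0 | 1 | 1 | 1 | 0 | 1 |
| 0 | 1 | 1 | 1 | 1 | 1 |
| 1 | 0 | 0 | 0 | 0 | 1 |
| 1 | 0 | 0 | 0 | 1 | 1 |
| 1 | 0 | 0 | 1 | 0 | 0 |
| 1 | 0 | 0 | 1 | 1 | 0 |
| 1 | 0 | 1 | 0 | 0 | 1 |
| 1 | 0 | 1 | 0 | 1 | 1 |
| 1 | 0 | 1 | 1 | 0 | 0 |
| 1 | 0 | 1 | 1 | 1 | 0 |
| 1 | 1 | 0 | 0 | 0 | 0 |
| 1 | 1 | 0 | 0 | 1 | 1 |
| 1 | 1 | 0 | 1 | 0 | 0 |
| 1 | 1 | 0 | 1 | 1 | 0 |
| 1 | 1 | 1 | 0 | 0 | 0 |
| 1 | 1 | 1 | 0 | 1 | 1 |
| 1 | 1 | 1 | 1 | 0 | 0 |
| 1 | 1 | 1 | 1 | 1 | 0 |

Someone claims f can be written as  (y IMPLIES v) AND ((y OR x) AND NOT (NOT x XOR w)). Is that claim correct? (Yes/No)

Test each input against both f and the formula:
  x=0, y=0, z=0, w=0, v=0: formula gives 0, but f = 1 ✗
A single disagreement suffices: at (0,0,0,0,0) they differ, so the formula does not compute f.

No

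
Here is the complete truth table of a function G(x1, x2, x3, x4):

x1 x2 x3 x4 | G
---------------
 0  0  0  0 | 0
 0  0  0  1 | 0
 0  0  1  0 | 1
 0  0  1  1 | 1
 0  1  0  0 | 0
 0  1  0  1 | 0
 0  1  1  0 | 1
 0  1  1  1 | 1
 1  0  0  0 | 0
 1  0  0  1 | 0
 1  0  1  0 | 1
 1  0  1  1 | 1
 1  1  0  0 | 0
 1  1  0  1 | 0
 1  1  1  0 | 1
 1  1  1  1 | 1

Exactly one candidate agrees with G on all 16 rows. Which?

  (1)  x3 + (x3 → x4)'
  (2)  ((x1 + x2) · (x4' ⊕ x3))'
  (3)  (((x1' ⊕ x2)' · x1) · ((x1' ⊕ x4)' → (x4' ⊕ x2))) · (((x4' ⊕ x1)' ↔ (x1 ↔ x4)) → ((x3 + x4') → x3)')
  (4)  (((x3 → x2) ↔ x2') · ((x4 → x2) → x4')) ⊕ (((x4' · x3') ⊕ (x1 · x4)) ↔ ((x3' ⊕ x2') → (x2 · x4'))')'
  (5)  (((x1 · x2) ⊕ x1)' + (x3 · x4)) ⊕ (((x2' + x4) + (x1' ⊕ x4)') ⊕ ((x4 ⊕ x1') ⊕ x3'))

(2) disagrees with G on (0,0,0,0) (formula → 1, table → 0); rule it out.
(3) disagrees with G on (0,0,1,0) (formula → 0, table → 1); rule it out.
(4) disagrees with G on (0,0,0,1) (formula → 1, table → 0); rule it out.
(5) disagrees with G on (0,0,0,1) (formula → 1, table → 0); rule it out.
That leaves (1). Evaluating it on every row reproduces the table of G exactly.

1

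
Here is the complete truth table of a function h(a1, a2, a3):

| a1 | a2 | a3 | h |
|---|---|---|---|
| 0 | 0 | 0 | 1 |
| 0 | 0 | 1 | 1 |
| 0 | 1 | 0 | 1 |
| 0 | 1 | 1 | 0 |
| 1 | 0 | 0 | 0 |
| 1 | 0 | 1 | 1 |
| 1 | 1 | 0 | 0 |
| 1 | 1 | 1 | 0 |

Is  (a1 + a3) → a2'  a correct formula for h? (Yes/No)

No

Evaluate (a1 + a3) → a2' on each row and compare to h:
  a1=0, a2=0, a3=0: formula gives 1, h = 1 ✓
  a1=0, a2=0, a3=1: formula gives 1, h = 1 ✓
  a1=0, a2=1, a3=0: formula gives 1, h = 1 ✓
  a1=0, a2=1, a3=1: formula gives 0, h = 0 ✓
  a1=1, a2=0, a3=0: formula gives 1, but h = 0 ✗
Row (1,0,0) is a counterexample, so the formula is not equivalent to h.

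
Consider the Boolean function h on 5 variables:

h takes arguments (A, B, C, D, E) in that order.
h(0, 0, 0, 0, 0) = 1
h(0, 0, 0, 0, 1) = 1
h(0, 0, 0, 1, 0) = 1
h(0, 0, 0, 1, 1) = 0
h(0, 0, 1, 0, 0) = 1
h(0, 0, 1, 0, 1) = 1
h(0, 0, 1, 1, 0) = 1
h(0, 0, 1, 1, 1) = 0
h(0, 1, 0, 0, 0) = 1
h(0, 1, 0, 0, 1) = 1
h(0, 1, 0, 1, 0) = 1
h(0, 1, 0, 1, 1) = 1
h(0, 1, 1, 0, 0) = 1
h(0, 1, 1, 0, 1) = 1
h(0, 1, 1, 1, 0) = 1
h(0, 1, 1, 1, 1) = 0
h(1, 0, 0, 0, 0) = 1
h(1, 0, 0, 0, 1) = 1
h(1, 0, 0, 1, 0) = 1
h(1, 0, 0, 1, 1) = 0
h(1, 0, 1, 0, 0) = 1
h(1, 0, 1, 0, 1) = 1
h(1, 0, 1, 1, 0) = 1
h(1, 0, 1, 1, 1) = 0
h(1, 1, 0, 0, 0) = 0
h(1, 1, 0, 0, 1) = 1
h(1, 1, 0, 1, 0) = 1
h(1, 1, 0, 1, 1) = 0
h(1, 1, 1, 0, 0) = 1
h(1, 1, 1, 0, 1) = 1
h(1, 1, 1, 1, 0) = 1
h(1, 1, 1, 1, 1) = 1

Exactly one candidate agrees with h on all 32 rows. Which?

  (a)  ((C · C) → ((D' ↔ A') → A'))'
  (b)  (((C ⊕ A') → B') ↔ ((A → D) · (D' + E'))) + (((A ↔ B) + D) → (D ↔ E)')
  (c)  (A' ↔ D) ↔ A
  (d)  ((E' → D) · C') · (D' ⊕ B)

b

(a): at (0,0,0,0,0) it gives 0, but h = 1 — eliminated.
(c): at (0,0,0,1,0) it gives 0, but h = 1 — eliminated.
(d): at (0,0,0,0,0) it gives 0, but h = 1 — eliminated.
(b) is the remaining candidate, and it agrees with h on all 32 inputs.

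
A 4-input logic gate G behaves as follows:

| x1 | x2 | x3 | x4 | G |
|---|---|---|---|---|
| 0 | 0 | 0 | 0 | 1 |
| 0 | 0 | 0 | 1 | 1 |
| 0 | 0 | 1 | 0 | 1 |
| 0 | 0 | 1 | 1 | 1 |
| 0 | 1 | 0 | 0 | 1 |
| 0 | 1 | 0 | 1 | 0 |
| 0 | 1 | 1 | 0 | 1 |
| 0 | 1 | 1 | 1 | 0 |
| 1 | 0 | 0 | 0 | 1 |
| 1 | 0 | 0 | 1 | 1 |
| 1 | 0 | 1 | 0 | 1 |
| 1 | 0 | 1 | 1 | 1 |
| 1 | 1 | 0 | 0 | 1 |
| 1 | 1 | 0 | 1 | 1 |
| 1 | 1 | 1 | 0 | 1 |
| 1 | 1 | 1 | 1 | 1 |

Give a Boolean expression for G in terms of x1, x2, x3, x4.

There are just 2 zero rows: (0,1,0,1), (0,1,1,1). Their minterms are ¬x1·x2·¬x3·x4, ¬x1·x2·x3·x4; the OR of those covers precisely the 0-outputs, and negating it yields G.

G(x1, x2, x3, x4) = not ((((not x1 and x2) and not x3) and x4) or (((not x1 and x2) and x3) and x4))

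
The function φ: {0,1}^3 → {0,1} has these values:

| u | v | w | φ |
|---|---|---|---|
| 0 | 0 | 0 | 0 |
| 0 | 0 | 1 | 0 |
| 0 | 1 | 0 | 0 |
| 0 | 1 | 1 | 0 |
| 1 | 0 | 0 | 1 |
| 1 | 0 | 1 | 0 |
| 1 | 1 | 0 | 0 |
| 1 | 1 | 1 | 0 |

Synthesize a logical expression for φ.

φ(u, v, w) = (u · v') · w'

φ is 1 on exactly one input, (1,0,0), whose minterm is u·¬v·¬w. So φ is just that conjunction.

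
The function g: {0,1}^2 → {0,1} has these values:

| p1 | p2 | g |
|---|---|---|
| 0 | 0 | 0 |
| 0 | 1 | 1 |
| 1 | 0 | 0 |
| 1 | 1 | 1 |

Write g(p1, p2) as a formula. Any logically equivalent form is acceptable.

g(p1, p2) = (p1' · p2) + (p1 · p2)

g=1 on 2 inputs: (0,1), (1,1). Reading each as a conjunction of literals (¬p1·p2, p1·p2) and taking the OR gives the canonical DNF.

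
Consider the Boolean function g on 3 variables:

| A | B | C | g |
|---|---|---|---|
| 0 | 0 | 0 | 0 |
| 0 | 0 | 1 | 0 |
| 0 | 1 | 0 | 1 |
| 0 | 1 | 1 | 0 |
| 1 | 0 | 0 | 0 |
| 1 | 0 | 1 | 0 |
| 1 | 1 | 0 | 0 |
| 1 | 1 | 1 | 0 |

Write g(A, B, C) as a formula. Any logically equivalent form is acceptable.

g(A, B, C) = (NOT A AND B) AND NOT C

Only row (0,1,0) gives 1. That row's minterm ¬A·B·¬C is g directly.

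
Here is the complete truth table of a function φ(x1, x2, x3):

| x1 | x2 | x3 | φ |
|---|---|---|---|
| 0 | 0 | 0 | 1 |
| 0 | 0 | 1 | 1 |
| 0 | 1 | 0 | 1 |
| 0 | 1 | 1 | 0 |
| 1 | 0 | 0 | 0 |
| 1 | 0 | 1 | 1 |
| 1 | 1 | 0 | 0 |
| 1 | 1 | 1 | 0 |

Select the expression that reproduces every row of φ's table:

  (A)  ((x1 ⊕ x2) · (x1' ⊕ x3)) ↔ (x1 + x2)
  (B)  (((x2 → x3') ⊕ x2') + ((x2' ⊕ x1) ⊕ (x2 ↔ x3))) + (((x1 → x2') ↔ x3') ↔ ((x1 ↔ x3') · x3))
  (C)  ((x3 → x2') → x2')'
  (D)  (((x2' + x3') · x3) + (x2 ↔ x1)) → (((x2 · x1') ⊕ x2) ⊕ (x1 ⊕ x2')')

(B): at (0,0,0) it gives 0, but φ = 1 — eliminated.
(C): at (0,0,0) it gives 0, but φ = 1 — eliminated.
(D): at (0,0,0) it gives 0, but φ = 1 — eliminated.
(A) is the remaining candidate, and it agrees with φ on all 8 inputs.

A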